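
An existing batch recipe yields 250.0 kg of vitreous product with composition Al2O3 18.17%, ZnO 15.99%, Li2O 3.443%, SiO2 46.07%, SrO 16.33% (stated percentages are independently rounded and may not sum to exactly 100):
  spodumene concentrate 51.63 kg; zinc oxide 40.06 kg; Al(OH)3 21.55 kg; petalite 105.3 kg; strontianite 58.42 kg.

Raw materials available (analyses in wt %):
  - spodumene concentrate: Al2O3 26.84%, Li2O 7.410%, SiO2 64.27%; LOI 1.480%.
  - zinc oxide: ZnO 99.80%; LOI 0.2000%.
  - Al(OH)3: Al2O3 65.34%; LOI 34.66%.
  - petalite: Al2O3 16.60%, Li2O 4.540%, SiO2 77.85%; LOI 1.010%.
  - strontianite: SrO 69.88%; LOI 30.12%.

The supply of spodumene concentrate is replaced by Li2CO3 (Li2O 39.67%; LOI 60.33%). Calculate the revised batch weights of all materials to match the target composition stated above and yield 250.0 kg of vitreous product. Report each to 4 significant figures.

Revised batch per 250.0 kg vitreous product:
  Li2CO3: 4.766 kg
  zinc oxide: 40.06 kg
  Al(OH)3: 31.93 kg
  petalite: 147.9 kg
  strontianite: 58.42 kg
Total batch = 283.1 kg; LOI loss = 33.11 kg

Mid-chain values are printed rounded off to 4 significant figures in the working. All internal work carries full precision in all steps; a single rounding finalizes each reported number; derived quantities, including the five compositions, net glass mass, totals, LOI, yield, are re-derived from the weighed amounts for 250.0 kg of glass at full precision, exactly as printed in either problem or answer.
Oxide-by-oxide targets in 250.0 kg vitreous product:
  Al2O3: 18.17% × 250.0 = 45.42 kg
  ZnO: 15.99% × 250.0 = 39.98 kg
  Li2O: 3.443% × 250.0 = 8.608 kg
  SiO2: 46.07% × 250.0 = 115.2 kg
  SrO: 16.33% × 250.0 = 40.82 kg
Verifying the oxide balance working from each reported weight, for the quoted basis mass (sums match the target masses within answer rounding):
  Al2O3: 31.93·0.6534 + 147.9·0.1660 = 45.41 kg (target 45.42 kg)
  ZnO: 40.06·0.9980 = 39.98 kg (target 39.98 kg)
  Li2O: 4.766·0.3967 + 147.9·0.04540 = 8.605 kg (target 8.608 kg)
  SiO2: 147.9·0.7785 = 115.1 kg (target 115.2 kg)
  SrO: 58.42·0.6988 = 40.82 kg (target 40.82 kg)
The glass-mass cross-check: whole batch net of LOI = 250.0 kg (per-oxide target masses sum to 250.0 kg; against the stated basis, 250.0 kg — rounding explains the deltas).
Total batch = Σ batch = 283.1 kg; the LOI term Σ batch·LOI equals 33.11 kg; as yield: glass ÷ batch → 88.30%.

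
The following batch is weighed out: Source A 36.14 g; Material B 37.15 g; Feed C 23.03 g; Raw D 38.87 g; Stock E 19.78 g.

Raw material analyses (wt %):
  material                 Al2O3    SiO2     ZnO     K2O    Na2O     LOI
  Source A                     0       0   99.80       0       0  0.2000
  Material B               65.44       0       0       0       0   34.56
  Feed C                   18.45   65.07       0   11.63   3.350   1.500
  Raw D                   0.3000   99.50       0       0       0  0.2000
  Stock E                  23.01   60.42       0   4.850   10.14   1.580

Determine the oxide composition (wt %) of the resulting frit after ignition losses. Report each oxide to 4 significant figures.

Working values are printed with 4-significant-digit rounding as written — every computation carries full precision from first step to last; each reported result is rounded just once; all derived quantities, including the totals, the five compositions, net glass mass, ignition loss, yield, are computed starting from the weights on 141.3 g of glass in exact precision, exactly as printed in problem or answer.
Oxide masses out of the charge:
  Al2O3: 37.15·0.6544 + 23.03·0.1845 + 38.87·0.003000 + 19.78·0.2301 = 33.23 g
  SiO2: 23.03·0.6507 + 38.87·0.9950 + 19.78·0.6042 = 65.61 g
  ZnO: 36.14·0.9980 = 36.07 g
  K2O: 23.03·0.1163 + 19.78·0.04850 = 3.638 g
  Na2O: 23.03·0.03350 + 19.78·0.1014 = 2.777 g
LOI: 36.14·0.002000 + 37.15·0.3456 + 23.03·0.01500 + 38.87·0.002000 + 19.78·0.01580 = 13.65 g
Glass mass = batch − LOI = 155.0 − 13.65 = 141.3 g (consistent with Σ oxide mass)
each wt % is 100 × oxide ÷ glass

Glass mass = 141.3 g (batch 155.0 − LOI 13.65).
Composition: Al2O3 23.51%, SiO2 46.43%, ZnO 25.52%, K2O 2.574%, Na2O 1.965%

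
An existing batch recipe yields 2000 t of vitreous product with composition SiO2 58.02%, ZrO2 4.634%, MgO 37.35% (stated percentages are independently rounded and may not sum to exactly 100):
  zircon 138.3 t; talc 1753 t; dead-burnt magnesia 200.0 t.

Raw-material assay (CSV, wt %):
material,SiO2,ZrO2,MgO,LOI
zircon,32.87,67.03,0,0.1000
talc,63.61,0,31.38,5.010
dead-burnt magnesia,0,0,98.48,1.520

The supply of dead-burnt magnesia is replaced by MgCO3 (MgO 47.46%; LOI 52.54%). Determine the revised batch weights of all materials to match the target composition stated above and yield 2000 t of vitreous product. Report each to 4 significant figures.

Revised batch per 2000 t vitreous product:
  zircon: 138.3 t
  talc: 1753 t
  MgCO3: 415.0 t
Total batch = 2306 t; LOI loss = 306.0 t

Values along the way are displayed, rounded to 4 significant figures, at each printed step. Every computation carries full precision end to end; a single rounding completes each reported value. All derived quantities are re-derived at full float precision (LOI, the totals, yield, three oxide percentages, net glass mass) from the weighed amounts for 2000 t of glass, as quoted within the problem or answer text.
Target oxide masses per 2000 t vitreous product:
  SiO2: 58.02% × 2000 = 1160 t
  ZrO2: 4.634% × 2000 = 92.68 t
  MgO: 37.35% × 2000 = 747.0 t
Balance tally, oxide-wise, given the weights on record, under the basis named above (oxide sums agree with the targets net of answer rounding effects):
  SiO2: 138.3·0.3287 + 1753·0.6361 = 1161 t (target 1160 t)
  ZrO2: 138.3·0.6703 = 92.70 t (target 92.68 t)
  MgO: 1753·0.3138 + 415.0·0.4746 = 747.1 t (target 747.0 t)
Mass balance on the glass: Σ batch − LOI loss = 2000 t (oxide target masses add up to 2000 t; versus the stated basis of 2000 t — a pure rounding effect).
Batch grand total — Σ batch = 2306 t; LOI removed, Σ of batch·LOI: 306.0 t; the yield ratio, glass ÷ batch: 86.73%.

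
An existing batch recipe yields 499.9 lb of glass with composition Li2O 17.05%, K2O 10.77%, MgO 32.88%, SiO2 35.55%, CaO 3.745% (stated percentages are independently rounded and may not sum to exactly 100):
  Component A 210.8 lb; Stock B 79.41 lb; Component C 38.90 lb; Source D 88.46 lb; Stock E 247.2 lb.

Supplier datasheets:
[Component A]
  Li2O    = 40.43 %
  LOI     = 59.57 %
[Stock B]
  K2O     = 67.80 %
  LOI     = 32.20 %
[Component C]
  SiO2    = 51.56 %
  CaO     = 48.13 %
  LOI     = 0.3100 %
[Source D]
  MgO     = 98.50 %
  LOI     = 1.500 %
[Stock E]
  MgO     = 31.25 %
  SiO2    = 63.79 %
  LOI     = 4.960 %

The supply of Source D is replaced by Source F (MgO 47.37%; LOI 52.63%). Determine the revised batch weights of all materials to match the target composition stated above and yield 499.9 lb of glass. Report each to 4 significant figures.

Mid-chain values are displayed (rounded to 4 significant figures) across the worked steps; all arithmetic keeps full float precision all the way through — exactly one rounding lands on each reported result. All derived quantities, including ignition loss, glass mass, the totals, yield, five oxide percentages, are carried starting from the weights for 499.9 lb of glass at full precision, precisely as stated by the problem or answer text.
Oxide-by-oxide targets in 499.9 lb glass:
  Li2O: 17.05% × 499.9 = 85.23 lb
  K2O: 10.77% × 499.9 = 53.84 lb
  MgO: 32.88% × 499.9 = 164.4 lb
  SiO2: 35.55% × 499.9 = 177.7 lb
  CaO: 3.745% × 499.9 = 18.72 lb
Verifying the oxide balance given the weights on record, under the basis named above (each sum matches its target mass inside rounding margins):
  Li2O: 210.8·0.4043 = 85.23 lb (target 85.23 lb)
  K2O: 79.41·0.6780 = 53.84 lb (target 53.84 lb)
  MgO: 183.9·0.4737 + 247.2·0.3125 = 164.4 lb (target 164.4 lb)
  SiO2: 38.90·0.5156 + 247.2·0.6379 = 177.7 lb (target 177.7 lb)
  CaO: 38.90·0.4813 = 18.72 lb (target 18.72 lb)
Glass-mass bookkeeping: the batch minus its LOI: 499.9 lb (oxide target masses add up to 499.9 lb; the stated basis being 499.9 lb — gaps are rounding artifacts).
Batch grand total — Σ batch = 760.2 lb; the LOI term Σ batch·LOI equals 260.3 lb; glass ÷ batch gives a yield of 65.76%.

Revised batch per 499.9 lb glass:
  Component A: 210.8 lb
  Stock B: 79.41 lb
  Component C: 38.90 lb
  Source F: 183.9 lb
  Stock E: 247.2 lb
Total batch = 760.2 lb; LOI loss = 260.3 lb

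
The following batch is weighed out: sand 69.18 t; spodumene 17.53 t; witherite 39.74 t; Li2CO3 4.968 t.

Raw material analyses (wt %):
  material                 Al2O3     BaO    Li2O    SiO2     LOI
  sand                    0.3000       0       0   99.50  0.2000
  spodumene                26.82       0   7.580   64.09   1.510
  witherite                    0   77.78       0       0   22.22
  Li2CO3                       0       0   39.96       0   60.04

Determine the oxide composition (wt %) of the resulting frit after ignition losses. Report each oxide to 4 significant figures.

Glass mass = 119.2 t (batch 131.4 − LOI 12.22).
Composition: Al2O3 4.118%, BaO 25.93%, Li2O 2.780%, SiO2 67.17%

Rounding to 4 significant figures governs each working value as displayed — the working math carries exact precision at all times. Exactly one rounding goes into each reported result; the derived quantities (net glass mass, four oxide percentages, totals, ignition loss, the yield) are computed at full float precision starting from the weights for 119.2 t of glass exactly as printed in question or answer.
Delivered oxide masses:
  Al2O3: 69.18·0.003000 + 17.53·0.2682 = 4.909 t
  BaO: 39.74·0.7778 = 30.91 t
  Li2O: 17.53·0.07580 + 4.968·0.3996 = 3.314 t
  SiO2: 69.18·0.9950 + 17.53·0.6409 = 80.07 t
LOI: 69.18·0.002000 + 17.53·0.01510 + 39.74·0.2222 + 4.968·0.6004 = 12.22 t
Glass mass = batch − LOI = 131.4 − 12.22 = 119.2 t (= the summed oxide contributions)
wt % = 100 × oxide mass / glass mass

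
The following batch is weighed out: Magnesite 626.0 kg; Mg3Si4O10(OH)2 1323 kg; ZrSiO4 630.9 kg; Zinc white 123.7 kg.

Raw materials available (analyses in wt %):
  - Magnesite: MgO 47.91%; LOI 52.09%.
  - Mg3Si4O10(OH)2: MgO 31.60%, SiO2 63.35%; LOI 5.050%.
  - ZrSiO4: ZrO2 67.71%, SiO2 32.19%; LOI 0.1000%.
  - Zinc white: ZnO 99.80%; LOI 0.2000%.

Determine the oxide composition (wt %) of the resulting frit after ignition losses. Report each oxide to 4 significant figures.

Every computation runs at full float precision all the way through. In-progress results appear, with 4-significant-figure rounding, as written; every reported value is rounded just once. The derived quantities are computed starting from the weights for 2310 kg of glass at exact precision (glass mass, the totals, yield, ignition loss, the four compositions) as quoted within the question or the answer.
Mass of each oxide from the mix:
  MgO: 626.0·0.4791 + 1323·0.3160 = 718.0 kg
  ZrO2: 630.9·0.6771 = 427.2 kg
  ZnO: 123.7·0.9980 = 123.5 kg
  SiO2: 1323·0.6335 + 630.9·0.3219 = 1041 kg
LOI: 626.0·0.5209 + 1323·0.05050 + 630.9·0.001000 + 123.7·0.002000 = 393.8 kg
Resulting glass, batch − LOI: 2704 − 393.8 = 2310 kg (equal to the oxide-mass sum)
percent by weight: oxide/glass ×100

Glass mass = 2310 kg (batch 2704 − LOI 393.8).
Composition: MgO 31.08%, ZrO2 18.49%, ZnO 5.345%, SiO2 45.08%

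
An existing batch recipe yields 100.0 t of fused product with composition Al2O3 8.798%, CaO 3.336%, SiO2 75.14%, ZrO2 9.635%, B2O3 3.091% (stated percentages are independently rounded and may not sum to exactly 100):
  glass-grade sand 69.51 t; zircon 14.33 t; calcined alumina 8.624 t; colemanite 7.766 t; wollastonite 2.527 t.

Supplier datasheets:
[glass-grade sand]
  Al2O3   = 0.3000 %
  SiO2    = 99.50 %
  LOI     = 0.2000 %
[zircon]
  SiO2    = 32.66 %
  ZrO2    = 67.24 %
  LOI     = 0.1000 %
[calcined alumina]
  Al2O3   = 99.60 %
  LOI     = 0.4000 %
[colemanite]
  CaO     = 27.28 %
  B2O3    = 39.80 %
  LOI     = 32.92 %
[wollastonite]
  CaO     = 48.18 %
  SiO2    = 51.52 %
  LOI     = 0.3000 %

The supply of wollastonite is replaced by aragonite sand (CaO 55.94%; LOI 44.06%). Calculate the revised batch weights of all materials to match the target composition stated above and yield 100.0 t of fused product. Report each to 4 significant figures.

Revised batch per 100.0 t fused product:
  glass-grade sand: 70.81 t
  zircon: 14.33 t
  calcined alumina: 8.620 t
  colemanite: 7.766 t
  aragonite sand: 2.176 t
Total batch = 103.7 t; LOI loss = 3.706 t

Each numeric step maintains exact precision at every stage; working values are printed rounded to four significant figures in the working — a single rounding produces every reported number. All derived quantities are recomputed in exact precision (totals, five oxide percentages, the yield, glass mass, LOI) from the batch weights per 100.0 t of glass, exactly as shown in question or answer.
Oxide mass targets, per 100.0 t fused product:
  Al2O3: 8.798% × 100.0 = 8.798 t
  CaO: 3.336% × 100.0 = 3.336 t
  SiO2: 75.14% × 100.0 = 75.14 t
  ZrO2: 9.635% × 100.0 = 9.635 t
  B2O3: 3.091% × 100.0 = 3.091 t
Balance tally, oxide-wise, working from each reported weight, on the stated basis (delivered sums recover each target within answer rounding):
  Al2O3: 70.81·0.003000 + 8.620·0.9960 = 8.798 t (target 8.798 t)
  CaO: 7.766·0.2728 + 2.176·0.5594 = 3.336 t (target 3.336 t)
  SiO2: 70.81·0.9950 + 14.33·0.3266 = 75.14 t (target 75.14 t)
  ZrO2: 14.33·0.6724 = 9.635 t (target 9.635 t)
  B2O3: 7.766·0.3980 = 3.091 t (target 3.091 t)
Mass balance on the glass: total charge less LOI = 100.0 t (targets for the oxides total 100.0 t; against the stated basis, 100.0 t — differing by rounding only).
Adding the batch up: Σ batch = 103.7 t; LOI loss = Σ batch·LOI = 3.706 t; yield = glass ÷ total batch = 96.43%.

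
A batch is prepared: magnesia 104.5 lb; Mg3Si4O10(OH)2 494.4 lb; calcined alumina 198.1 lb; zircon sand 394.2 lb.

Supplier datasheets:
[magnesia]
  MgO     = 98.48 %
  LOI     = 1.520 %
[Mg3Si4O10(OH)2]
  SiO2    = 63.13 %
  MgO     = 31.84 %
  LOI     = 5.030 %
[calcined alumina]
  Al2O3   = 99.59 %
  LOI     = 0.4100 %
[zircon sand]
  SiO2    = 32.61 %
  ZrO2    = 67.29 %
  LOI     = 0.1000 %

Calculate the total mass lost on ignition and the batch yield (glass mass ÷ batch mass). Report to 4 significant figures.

Values along the way are displayed, rounded to 4 significant digits, across the worked steps; each numeric step maintains full float precision through the solve; every reported value takes a single rounding. All derived quantities (yield, four oxide percentages, glass mass, ignition loss, the totals) are recomputed starting from the weights for 1164 lb of glass at exact precision as quoted within either problem or answer.
Per-material ignition loss:
  magnesia: 104.5 × 0.01520 = 1.588 lb
  Mg3Si4O10(OH)2: 494.4 × 0.05030 = 24.87 lb
  calcined alumina: 198.1 × 0.004100 = 0.8122 lb
  zircon sand: 394.2 × 0.001000 = 0.3942 lb
Total LOI = 27.66 lb
Glass = batch − LOI = 1191 − 27.66 = 1164 lb

LOI loss = 27.66 lb; glass = 1164 lb; yield = 97.68%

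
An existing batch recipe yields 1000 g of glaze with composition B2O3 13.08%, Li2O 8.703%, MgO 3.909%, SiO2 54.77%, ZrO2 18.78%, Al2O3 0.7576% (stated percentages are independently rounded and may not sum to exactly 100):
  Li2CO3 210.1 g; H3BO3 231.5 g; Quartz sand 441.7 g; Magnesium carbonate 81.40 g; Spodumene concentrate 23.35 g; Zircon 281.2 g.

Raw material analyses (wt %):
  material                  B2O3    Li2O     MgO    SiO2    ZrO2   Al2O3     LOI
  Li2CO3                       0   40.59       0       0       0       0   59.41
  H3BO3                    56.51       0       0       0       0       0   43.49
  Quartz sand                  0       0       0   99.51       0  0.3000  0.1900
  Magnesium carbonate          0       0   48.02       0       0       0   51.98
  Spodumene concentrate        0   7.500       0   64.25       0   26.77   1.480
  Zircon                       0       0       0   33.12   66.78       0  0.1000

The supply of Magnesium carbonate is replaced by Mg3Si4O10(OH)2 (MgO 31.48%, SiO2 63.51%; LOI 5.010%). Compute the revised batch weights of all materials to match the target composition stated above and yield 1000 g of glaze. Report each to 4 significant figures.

Intermediates are displayed rounded to four significant figures in the working. All internal work carries full precision at each step — exactly one rounding is applied to every reported result — derived quantities are rebuilt from the batch weights for 1000 g of glass at full precision (yield, totals, the six compositions, LOI, glass mass) as given in question or answer.
Oxide-by-oxide targets in 1000 g glaze:
  B2O3: 13.08% × 1000 = 130.8 g
  Li2O: 8.703% × 1000 = 87.03 g
  MgO: 3.909% × 1000 = 39.09 g
  SiO2: 54.77% × 1000 = 547.7 g
  ZrO2: 18.78% × 1000 = 187.8 g
  Al2O3: 0.7576% × 1000 = 7.576 g
Balance tally, oxide-wise, using the reported weights, under the basis named above (sums match the target masses given rounding of the digits):
  B2O3: 231.5·0.5651 = 130.8 g (target 130.8 g)
  Li2O: 209.9·0.4059 + 24.24·0.07500 = 87.02 g (target 87.03 g)
  MgO: 124.2·0.3148 = 39.10 g (target 39.09 g)
  SiO2: 361.9·0.9951 + 124.2·0.6351 + 24.24·0.6425 + 281.2·0.3312 = 547.7 g (target 547.7 g)
  ZrO2: 281.2·0.6678 = 187.8 g (target 187.8 g)
  Al2O3: 361.9·0.003000 + 24.24·0.2677 = 7.575 g (target 7.576 g)
Glass mass check: whole batch net of LOI = 1000 g (per-oxide target masses sum to 1000 g; against the stated basis, 1000 g — a pure rounding effect).
Adding the batch up: Σ batch = 1233 g; the LOI term Σ batch·LOI equals 232.9 g; yield: glass divided by total = 81.11%.

Revised batch per 1000 g glaze:
  Li2CO3: 209.9 g
  H3BO3: 231.5 g
  Quartz sand: 361.9 g
  Mg3Si4O10(OH)2: 124.2 g
  Spodumene concentrate: 24.24 g
  Zircon: 281.2 g
Total batch = 1233 g; LOI loss = 232.9 g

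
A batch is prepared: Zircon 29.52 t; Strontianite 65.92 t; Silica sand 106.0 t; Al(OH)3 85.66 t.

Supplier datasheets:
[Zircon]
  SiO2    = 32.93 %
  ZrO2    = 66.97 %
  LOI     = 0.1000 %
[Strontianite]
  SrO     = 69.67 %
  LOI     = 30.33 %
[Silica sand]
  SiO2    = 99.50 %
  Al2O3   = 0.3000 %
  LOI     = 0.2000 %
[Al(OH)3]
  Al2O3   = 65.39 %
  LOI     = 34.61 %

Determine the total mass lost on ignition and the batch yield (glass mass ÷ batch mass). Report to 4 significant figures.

LOI loss = 49.88 t; glass = 237.2 t; yield = 82.63%

Intermediates are displayed rounded to four significant figures at each printed step; the working math maintains full float precision through the solve — a single rounding finalizes every reported number; the derived quantities are carried from the batch weights on 237.2 t of glass at exact precision (glass mass, four oxide percentages, totals, ignition loss, yield) precisely as stated by either problem or answer.
Material-by-material LOI:
  Zircon: 29.52 × 0.001000 = 0.02952 t
  Strontianite: 65.92 × 0.3033 = 19.99 t
  Silica sand: 106.0 × 0.002000 = 0.2120 t
  Al(OH)3: 85.66 × 0.3461 = 29.65 t
Total LOI = 49.88 t
Glass = batch − LOI = 287.1 − 49.88 = 237.2 t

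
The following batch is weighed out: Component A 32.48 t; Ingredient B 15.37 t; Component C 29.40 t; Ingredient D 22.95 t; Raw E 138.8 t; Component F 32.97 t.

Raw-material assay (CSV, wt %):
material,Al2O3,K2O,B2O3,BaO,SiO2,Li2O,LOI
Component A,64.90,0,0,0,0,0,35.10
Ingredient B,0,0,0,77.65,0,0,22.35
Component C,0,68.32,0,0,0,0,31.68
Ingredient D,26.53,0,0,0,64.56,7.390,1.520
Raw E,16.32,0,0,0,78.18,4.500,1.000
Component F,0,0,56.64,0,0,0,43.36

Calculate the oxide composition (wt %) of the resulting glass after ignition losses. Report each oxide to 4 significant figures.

Values along the way are shown rounded to four significant figures within the worked lines. All arithmetic holds full precision at each step; a single rounding finalizes each reported number. The derived quantities, including the totals, ignition loss, six oxide percentages, the yield, net glass mass, are rebuilt from the weighed amounts at 231.8 t of glass at full precision, exactly as shown in the problem or the answer.
What the batch supplies per oxide:
  Al2O3: 32.48·0.6490 + 22.95·0.2653 + 138.8·0.1632 = 49.82 t
  K2O: 29.40·0.6832 = 20.09 t
  B2O3: 32.97·0.5664 = 18.67 t
  BaO: 15.37·0.7765 = 11.93 t
  SiO2: 22.95·0.6456 + 138.8·0.7818 = 123.3 t
  Li2O: 22.95·0.07390 + 138.8·0.04500 = 7.942 t
LOI: 32.48·0.3510 + 15.37·0.2235 + 29.40·0.3168 + 22.95·0.01520 + 138.8·0.01000 + 32.97·0.4336 = 40.18 t
Resulting glass, batch − LOI: 272.0 − 40.18 = 231.8 t (consistent with Σ oxide mass)
wt % = oxide mass / glass mass × 100

Glass mass = 231.8 t (batch 272.0 − LOI 40.18).
Composition: Al2O3 21.49%, K2O 8.666%, B2O3 8.057%, BaO 5.149%, SiO2 53.21%, Li2O 3.426%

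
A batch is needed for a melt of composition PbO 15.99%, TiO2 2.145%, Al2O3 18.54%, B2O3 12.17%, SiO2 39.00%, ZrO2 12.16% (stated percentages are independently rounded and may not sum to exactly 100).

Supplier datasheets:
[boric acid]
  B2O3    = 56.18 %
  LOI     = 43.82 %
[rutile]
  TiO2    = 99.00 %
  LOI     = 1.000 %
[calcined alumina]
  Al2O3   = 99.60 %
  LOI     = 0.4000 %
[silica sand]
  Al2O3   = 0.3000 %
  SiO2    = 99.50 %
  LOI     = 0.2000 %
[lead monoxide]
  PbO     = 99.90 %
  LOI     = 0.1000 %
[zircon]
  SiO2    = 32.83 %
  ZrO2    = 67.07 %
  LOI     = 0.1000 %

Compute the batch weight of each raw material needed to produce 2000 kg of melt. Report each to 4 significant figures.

All internal work runs at full float precision from first step to last; working values are printed rounded to 4 significant figures between the steps — every reported figure sees exactly one rounding — the derived quantities are computed from the weighed amounts on 2000 kg of glass in exact precision (LOI, net glass mass, the totals, the six compositions, the yield), as set out in the problem or answer text.
Target masses of each oxide per 2000 kg melt:
  PbO: 15.99% × 2000 = 319.8 kg
  TiO2: 2.145% × 2000 = 42.90 kg
  Al2O3: 18.54% × 2000 = 370.8 kg
  B2O3: 12.17% × 2000 = 243.4 kg
  SiO2: 39.00% × 2000 = 780.0 kg
  ZrO2: 12.16% × 2000 = 243.2 kg
Oxide-by-oxide audit working from each reported weight, under the basis named above (summed amounts equal target values exact up to rounding of places):
  PbO: 320.1·0.9990 = 319.8 kg (target 319.8 kg)
  TiO2: 43.33·0.9900 = 42.90 kg (target 42.90 kg)
  Al2O3: 370.3·0.9960 + 664.3·0.003000 = 370.8 kg (target 370.8 kg)
  B2O3: 433.3·0.5618 = 243.4 kg (target 243.4 kg)
  SiO2: 664.3·0.9950 + 362.6·0.3283 = 780.0 kg (target 780.0 kg)
  ZrO2: 362.6·0.6707 = 243.2 kg (target 243.2 kg)
Auditing the glass mass value: batch total minus LOI = 2000 kg (per-oxide target masses sum to 2000 kg; versus the stated basis of 2000 kg — gaps are rounding artifacts).
Adding the batch up: Σ batch = 2194 kg; ignition loss, Σ(batch × LOI) = 193.8 kg; yield: glass divided by total = 91.17%.

Batch per 2000 kg melt:
  boric acid: 433.3 kg
  rutile: 43.33 kg
  calcined alumina: 370.3 kg
  silica sand: 664.3 kg
  lead monoxide: 320.1 kg
  zircon: 362.6 kg
Total batch = 2194 kg; LOI loss = 193.8 kg; yield = 91.17%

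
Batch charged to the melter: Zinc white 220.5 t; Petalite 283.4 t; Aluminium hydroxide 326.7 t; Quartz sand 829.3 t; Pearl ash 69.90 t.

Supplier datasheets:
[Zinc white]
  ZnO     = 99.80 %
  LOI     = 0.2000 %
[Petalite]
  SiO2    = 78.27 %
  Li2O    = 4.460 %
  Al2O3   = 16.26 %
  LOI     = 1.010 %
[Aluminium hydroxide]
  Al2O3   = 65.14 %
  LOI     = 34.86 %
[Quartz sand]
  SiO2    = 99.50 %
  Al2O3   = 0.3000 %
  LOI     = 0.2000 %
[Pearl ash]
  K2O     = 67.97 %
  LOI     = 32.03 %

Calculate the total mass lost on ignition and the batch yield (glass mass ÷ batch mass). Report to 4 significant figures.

The intermediate values are rounded to 4 significant figures when quoted. The whole derivation holds exact precision through every step; every reported figure includes exactly one rounding. All derived quantities, which include five oxide percentages, the yield, LOI, net glass mass, totals, are rebuilt in full float precision, as quoted within the question or the answer, from the weighed amounts at 1589 t of glass.
Each material's LOI contribution:
  Zinc white: 220.5 × 0.002000 = 0.4410 t
  Petalite: 283.4 × 0.01010 = 2.862 t
  Aluminium hydroxide: 326.7 × 0.3486 = 113.9 t
  Quartz sand: 829.3 × 0.002000 = 1.659 t
  Pearl ash: 69.90 × 0.3203 = 22.39 t
Total LOI = 141.2 t
Glass = batch − LOI = 1730 − 141.2 = 1589 t

LOI loss = 141.2 t; glass = 1589 t; yield = 91.83%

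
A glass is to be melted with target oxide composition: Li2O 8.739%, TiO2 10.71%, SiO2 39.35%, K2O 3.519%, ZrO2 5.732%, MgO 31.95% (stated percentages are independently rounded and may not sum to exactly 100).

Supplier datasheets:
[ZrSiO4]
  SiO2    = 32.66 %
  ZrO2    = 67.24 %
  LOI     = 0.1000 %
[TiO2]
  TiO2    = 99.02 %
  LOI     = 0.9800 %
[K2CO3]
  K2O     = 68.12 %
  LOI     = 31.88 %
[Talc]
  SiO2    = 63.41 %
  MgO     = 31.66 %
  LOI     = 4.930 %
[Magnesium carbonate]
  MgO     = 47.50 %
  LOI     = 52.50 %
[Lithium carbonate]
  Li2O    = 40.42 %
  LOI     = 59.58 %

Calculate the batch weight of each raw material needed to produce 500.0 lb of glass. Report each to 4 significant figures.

Batch per 500.0 lb glass:
  ZrSiO4: 42.62 lb
  TiO2: 54.08 lb
  K2CO3: 25.83 lb
  Talc: 288.3 lb
  Magnesium carbonate: 144.1 lb
  Lithium carbonate: 108.1 lb
Total batch = 663.0 lb; LOI loss = 163.1 lb; yield = 75.40%

Intermediates appear, rounded to 4 significant digits, within the worked lines; every computation carries full precision through every step; a single rounding completes each reported value — all derived quantities (glass mass, LOI, the totals, the yield, the six compositions) are recomputed in full precision from the weighed amounts at 500.0 lb of glass as written in question or answer.
Oxide mass targets, per 500.0 lb glass:
  Li2O: 8.739% × 500.0 = 43.70 lb
  TiO2: 10.71% × 500.0 = 53.55 lb
  SiO2: 39.35% × 500.0 = 196.8 lb
  K2O: 3.519% × 500.0 = 17.60 lb
  ZrO2: 5.732% × 500.0 = 28.66 lb
  MgO: 31.95% × 500.0 = 159.8 lb
Balance tally, oxide-wise, with the batch weights as given, at the basis given (summed amounts equal target values exact up to rounding of places):
  Li2O: 108.1·0.4042 = 43.69 lb (target 43.70 lb)
  TiO2: 54.08·0.9902 = 53.55 lb (target 53.55 lb)
  SiO2: 42.62·0.3266 + 288.3·0.6341 = 196.7 lb (target 196.8 lb)
  K2O: 25.83·0.6812 = 17.60 lb (target 17.60 lb)
  ZrO2: 42.62·0.6724 = 28.66 lb (target 28.66 lb)
  MgO: 288.3·0.3166 + 144.1·0.4750 = 159.7 lb (target 159.8 lb)
The glass-mass cross-check: the batch minus its LOI: 500.0 lb (per-oxide target masses sum to 500.0 lb; stated basis 500.0 lb — deltas are rounding alone).
Adding the batch up: Σ batch = 663.0 lb; the LOI term Σ batch·LOI equals 163.1 lb; as yield: glass ÷ batch → 75.40%.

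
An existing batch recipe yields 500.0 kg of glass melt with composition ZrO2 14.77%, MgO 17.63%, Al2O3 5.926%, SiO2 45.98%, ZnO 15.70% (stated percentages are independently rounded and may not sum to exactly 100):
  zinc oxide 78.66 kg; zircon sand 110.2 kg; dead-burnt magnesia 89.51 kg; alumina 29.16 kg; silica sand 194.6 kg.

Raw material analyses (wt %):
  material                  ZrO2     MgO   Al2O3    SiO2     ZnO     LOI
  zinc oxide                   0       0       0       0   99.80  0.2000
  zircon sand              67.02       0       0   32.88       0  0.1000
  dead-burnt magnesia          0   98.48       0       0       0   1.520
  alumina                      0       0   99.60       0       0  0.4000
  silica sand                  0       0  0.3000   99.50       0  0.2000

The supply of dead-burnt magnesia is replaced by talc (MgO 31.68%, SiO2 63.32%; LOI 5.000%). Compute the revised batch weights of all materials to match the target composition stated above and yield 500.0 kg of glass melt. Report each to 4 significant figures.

Working values are printed (rounded to four significant digits) within the worked lines — each numeric step runs at full precision through every step. Exactly one rounding lands on each reported number. Derived quantities, which include LOI, glass mass, the five compositions, yield, the totals, are re-derived at full float precision, as quoted within the problem or the answer, from the weighed amounts on 500.0 kg of glass.
Oxide-by-oxide targets in 500.0 kg glass melt:
  ZrO2: 14.77% × 500.0 = 73.85 kg
  MgO: 17.63% × 500.0 = 88.15 kg
  Al2O3: 5.926% × 500.0 = 29.63 kg
  SiO2: 45.98% × 500.0 = 229.9 kg
  ZnO: 15.70% × 500.0 = 78.50 kg
Checking each oxide sum from the weights as reported, relative to the basis at hand (target by target, the sums agree inside rounding margins):
  ZrO2: 110.2·0.6702 = 73.86 kg (target 73.85 kg)
  MgO: 278.3·0.3168 = 88.17 kg (target 88.15 kg)
  Al2O3: 29.70·0.9960 + 17.57·0.003000 = 29.63 kg (target 29.63 kg)
  SiO2: 110.2·0.3288 + 278.3·0.6332 + 17.57·0.9950 = 229.9 kg (target 229.9 kg)
  ZnO: 78.66·0.9980 = 78.50 kg (target 78.50 kg)
Glass-mass sanity pass: Σ batch − LOI loss = 500.1 kg (the targets, summed, come to 500.0 kg; against the stated basis, 500.0 kg — differing by rounding only).
Batch grand total — Σ batch = 514.4 kg; LOI loss = Σ batch·LOI = 14.34 kg; as yield: glass ÷ batch → 97.21%.

Revised batch per 500.0 kg glass melt:
  zinc oxide: 78.66 kg
  zircon sand: 110.2 kg
  talc: 278.3 kg
  alumina: 29.70 kg
  silica sand: 17.57 kg
Total batch = 514.4 kg; LOI loss = 14.34 kg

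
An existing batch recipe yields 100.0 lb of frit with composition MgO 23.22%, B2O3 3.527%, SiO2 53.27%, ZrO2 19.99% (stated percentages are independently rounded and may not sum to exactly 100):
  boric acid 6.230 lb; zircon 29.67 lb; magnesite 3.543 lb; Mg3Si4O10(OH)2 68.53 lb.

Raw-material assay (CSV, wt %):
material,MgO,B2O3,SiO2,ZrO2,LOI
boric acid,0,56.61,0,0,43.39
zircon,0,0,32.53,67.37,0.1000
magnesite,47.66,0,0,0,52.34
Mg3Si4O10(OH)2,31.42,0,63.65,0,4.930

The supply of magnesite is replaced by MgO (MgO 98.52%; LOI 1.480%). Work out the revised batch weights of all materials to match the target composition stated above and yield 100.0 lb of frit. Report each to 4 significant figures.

Revised batch per 100.0 lb frit:
  boric acid: 6.230 lb
  zircon: 29.67 lb
  MgO: 1.714 lb
  Mg3Si4O10(OH)2: 68.53 lb
Total batch = 106.1 lb; LOI loss = 6.137 lb

All internal work carries full precision throughout — intermediates are printed, rounded to four significant figures, on the page; every reported result is rounded only once. The derived quantities (the totals, the four compositions, ignition loss, glass mass, yield) are recomputed at exact precision from the batch weights on 100.0 lb of glass, exactly as printed in the problem or the answer.
The oxide mass targets at 100.0 lb frit:
  MgO: 23.22% × 100.0 = 23.22 lb
  B2O3: 3.527% × 100.0 = 3.527 lb
  SiO2: 53.27% × 100.0 = 53.27 lb
  ZrO2: 19.99% × 100.0 = 19.99 lb
Oxide-by-oxide audit from the weights as reported, at the basis given (every target is met by its sum modulo rounding of the values):
  MgO: 1.714·0.9852 + 68.53·0.3142 = 23.22 lb (target 23.22 lb)
  B2O3: 6.230·0.5661 = 3.527 lb (target 3.527 lb)
  SiO2: 29.67·0.3253 + 68.53·0.6365 = 53.27 lb (target 53.27 lb)
  ZrO2: 29.67·0.6737 = 19.99 lb (target 19.99 lb)
The glass-mass cross-check: batch Σ − ignition loss = 100.0 lb (summing oxide targets gives 100.0 lb; versus the stated basis of 100.0 lb — any gap is answer rounding).
Summing the batch: Σ batch = 106.1 lb; Σ batch·LOI gives LOI loss = 6.137 lb; as yield: glass ÷ batch → 94.22%.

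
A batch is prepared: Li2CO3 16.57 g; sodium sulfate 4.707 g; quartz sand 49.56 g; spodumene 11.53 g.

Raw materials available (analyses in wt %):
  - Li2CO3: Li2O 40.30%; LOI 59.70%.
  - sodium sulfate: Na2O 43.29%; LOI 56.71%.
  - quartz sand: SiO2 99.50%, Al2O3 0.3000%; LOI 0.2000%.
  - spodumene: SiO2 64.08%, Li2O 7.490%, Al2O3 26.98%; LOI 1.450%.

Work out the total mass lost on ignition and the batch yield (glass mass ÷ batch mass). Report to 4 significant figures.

The working math holds exact precision end to end — the intermediate values are shown, rounded to 4 significant figures, on the page — a single rounding yields each reported figure. Derived quantities are computed from the batch weights for 69.54 g of glass in full precision (the yield, glass mass, ignition loss, the totals, four oxide percentages), precisely as stated by the question or the answer.
LOI of each material in turn:
  Li2CO3: 16.57 × 0.5970 = 9.892 g
  sodium sulfate: 4.707 × 0.5671 = 2.669 g
  quartz sand: 49.56 × 0.002000 = 0.09912 g
  spodumene: 11.53 × 0.01450 = 0.1672 g
Total LOI = 12.83 g
Glass = batch − LOI = 82.37 − 12.83 = 69.54 g

LOI loss = 12.83 g; glass = 69.54 g; yield = 84.43%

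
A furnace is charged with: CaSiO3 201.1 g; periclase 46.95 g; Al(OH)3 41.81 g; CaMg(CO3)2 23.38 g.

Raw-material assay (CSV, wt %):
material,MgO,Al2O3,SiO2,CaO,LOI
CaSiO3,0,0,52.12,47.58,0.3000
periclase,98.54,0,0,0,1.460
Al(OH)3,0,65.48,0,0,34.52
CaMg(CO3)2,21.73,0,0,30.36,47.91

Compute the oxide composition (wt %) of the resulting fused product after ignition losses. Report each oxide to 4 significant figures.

Intermediates are printed (rounded to 4 significant digits) as written — all internal work holds full precision at each step; a single rounding produces each reported value; all derived quantities, including glass mass, four oxide percentages, the totals, yield, LOI, are rebuilt from the weighed amounts at 286.3 g of glass in exact precision precisely as stated by problem or answer.
Mass of each oxide from the mix:
  MgO: 46.95·0.9854 + 23.38·0.2173 = 51.35 g
  Al2O3: 41.81·0.6548 = 27.38 g
  SiO2: 201.1·0.5212 = 104.8 g
  CaO: 201.1·0.4758 + 23.38·0.3036 = 102.8 g
LOI: 201.1·0.003000 + 46.95·0.01460 + 41.81·0.3452 + 23.38·0.4791 = 26.92 g
Resulting glass, batch − LOI: 313.2 − 26.92 = 286.3 g (equal to the oxide-mass sum)
each wt % is 100 × oxide ÷ glass

Glass mass = 286.3 g (batch 313.2 − LOI 26.92).
Composition: MgO 17.93%, Al2O3 9.562%, SiO2 36.61%, CaO 35.90%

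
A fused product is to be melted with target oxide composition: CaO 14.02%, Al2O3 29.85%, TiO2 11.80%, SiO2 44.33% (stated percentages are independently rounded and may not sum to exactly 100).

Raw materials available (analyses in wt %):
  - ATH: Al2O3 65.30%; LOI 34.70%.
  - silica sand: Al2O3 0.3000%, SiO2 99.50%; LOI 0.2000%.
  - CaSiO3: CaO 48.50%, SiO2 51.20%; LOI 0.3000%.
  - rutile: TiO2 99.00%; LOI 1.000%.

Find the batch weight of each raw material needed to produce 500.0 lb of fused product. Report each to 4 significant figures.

The whole derivation runs at full precision from first step to last — values along the way are printed (rounded to 4 significant figures) in the working — exactly one rounding is applied to every reported number — all derived quantities, including net glass mass, yield, LOI, the four compositions, the totals, are rebuilt using the weight values at 500.0 lb of glass at exact precision, as they appear in the problem or answer text.
The oxide mass targets at 500.0 lb fused product:
  CaO: 14.02% × 500.0 = 70.10 lb
  Al2O3: 29.85% × 500.0 = 149.2 lb
  TiO2: 11.80% × 500.0 = 59.00 lb
  SiO2: 44.33% × 500.0 = 221.6 lb
Verifying the oxide balance working from each reported weight, against the basis in use (each sum matches its target mass exact up to rounding of places):
  CaO: 144.5·0.4850 = 70.08 lb (target 70.10 lb)
  Al2O3: 227.9·0.6530 + 148.4·0.003000 = 149.3 lb (target 149.2 lb)
  TiO2: 59.60·0.9900 = 59.00 lb (target 59.00 lb)
  SiO2: 148.4·0.9950 + 144.5·0.5120 = 221.6 lb (target 221.6 lb)
Glass mass check: batch Σ − ignition loss = 500.0 lb (summing oxide targets gives 500.0 lb; with the basis standing at 500.0 lb — rounding explains the deltas).
Whole-batch sum: Σ batch = 580.4 lb; the LOI term Σ batch·LOI equals 80.41 lb; glass ÷ batch gives a yield of 86.15%.

Batch per 500.0 lb fused product:
  ATH: 227.9 lb
  silica sand: 148.4 lb
  CaSiO3: 144.5 lb
  rutile: 59.60 lb
Total batch = 580.4 lb; LOI loss = 80.41 lb; yield = 86.15%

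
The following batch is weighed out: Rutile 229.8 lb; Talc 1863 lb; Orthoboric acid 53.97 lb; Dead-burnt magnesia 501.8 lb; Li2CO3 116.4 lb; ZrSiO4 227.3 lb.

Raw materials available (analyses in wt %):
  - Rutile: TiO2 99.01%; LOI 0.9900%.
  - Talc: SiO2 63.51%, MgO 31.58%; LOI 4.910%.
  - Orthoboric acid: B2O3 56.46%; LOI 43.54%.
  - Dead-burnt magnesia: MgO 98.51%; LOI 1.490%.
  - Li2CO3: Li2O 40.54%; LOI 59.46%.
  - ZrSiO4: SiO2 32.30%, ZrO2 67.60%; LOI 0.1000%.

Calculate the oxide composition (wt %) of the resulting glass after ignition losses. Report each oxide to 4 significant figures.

Glass mass = 2798 lb (batch 2992 − LOI 194.2).
Composition: TiO2 8.131%, B2O3 1.089%, Li2O 1.686%, SiO2 44.91%, ZrO2 5.491%, MgO 38.69%

Every computation keeps full precision in every operation — mid-chain values are printed rounded off to 4 significant digits across the worked steps; each reported result includes exactly one rounding; all derived quantities (glass mass, the totals, ignition loss, the yield, the six compositions) are rebuilt from the batch weights for 2798 lb of glass in full float precision, as given in problem or answer.
Delivered oxide masses:
  TiO2: 229.8·0.9901 = 227.5 lb
  B2O3: 53.97·0.5646 = 30.47 lb
  Li2O: 116.4·0.4054 = 47.19 lb
  SiO2: 1863·0.6351 + 227.3·0.3230 = 1257 lb
  ZrO2: 227.3·0.6760 = 153.7 lb
  MgO: 1863·0.3158 + 501.8·0.9851 = 1083 lb
LOI: 229.8·0.009900 + 1863·0.04910 + 53.97·0.4354 + 501.8·0.01490 + 116.4·0.5946 + 227.3·0.001000 = 194.2 lb
Glass = total batch minus LOI = 2992 − 194.2 = 2798 lb (= the summed oxide contributions)
each oxide over glass, ×100, is wt %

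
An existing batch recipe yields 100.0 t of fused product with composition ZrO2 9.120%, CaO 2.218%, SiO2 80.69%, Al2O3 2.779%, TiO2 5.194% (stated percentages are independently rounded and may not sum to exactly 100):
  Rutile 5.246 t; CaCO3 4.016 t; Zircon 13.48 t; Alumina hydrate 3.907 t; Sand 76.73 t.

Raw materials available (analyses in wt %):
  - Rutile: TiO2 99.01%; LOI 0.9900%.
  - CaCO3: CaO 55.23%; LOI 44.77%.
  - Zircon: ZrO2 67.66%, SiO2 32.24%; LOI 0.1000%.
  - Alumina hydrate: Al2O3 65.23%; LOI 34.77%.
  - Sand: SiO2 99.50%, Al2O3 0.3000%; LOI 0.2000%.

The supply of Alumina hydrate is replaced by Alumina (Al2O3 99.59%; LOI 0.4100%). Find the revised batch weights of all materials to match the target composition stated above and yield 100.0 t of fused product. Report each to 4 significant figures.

All arithmetic runs at exact precision from start to finish; working values are printed (rounded to 4 significant digits) across the worked steps; exactly one rounding lands on each reported value — all derived quantities, which include the totals, five oxide percentages, LOI, yield, glass mass, are recomputed at full float precision, as they appear in the problem or answer text, from the weighed amounts for 100.0 t of glass.
Per-oxide target masses for 100.0 t fused product:
  ZrO2: 9.120% × 100.0 = 9.120 t
  CaO: 2.218% × 100.0 = 2.218 t
  SiO2: 80.69% × 100.0 = 80.69 t
  Al2O3: 2.779% × 100.0 = 2.779 t
  TiO2: 5.194% × 100.0 = 5.194 t
Checking each oxide sum using the reported weights, relative to the basis at hand (sum by sum, the targets are met up to rounding of the answer):
  ZrO2: 13.48·0.6766 = 9.121 t (target 9.120 t)
  CaO: 4.016·0.5523 = 2.218 t (target 2.218 t)
  SiO2: 13.48·0.3224 + 76.73·0.9950 = 80.69 t (target 80.69 t)
  Al2O3: 2.559·0.9959 + 76.73·0.003000 = 2.779 t (target 2.779 t)
  TiO2: 5.246·0.9901 = 5.194 t (target 5.194 t)
The glass-mass cross-check: the batch minus its LOI: 100.0 t (the targets, summed, come to 100.0 t; with the basis standing at 100.0 t — gaps are rounding artifacts).
Batch grand total — Σ batch = 102.0 t; ignition loss, Σ(batch × LOI) = 2.027 t; glass ÷ batch gives a yield of 98.01%.

Revised batch per 100.0 t fused product:
  Rutile: 5.246 t
  CaCO3: 4.016 t
  Zircon: 13.48 t
  Alumina: 2.559 t
  Sand: 76.73 t
Total batch = 102.0 t; LOI loss = 2.027 t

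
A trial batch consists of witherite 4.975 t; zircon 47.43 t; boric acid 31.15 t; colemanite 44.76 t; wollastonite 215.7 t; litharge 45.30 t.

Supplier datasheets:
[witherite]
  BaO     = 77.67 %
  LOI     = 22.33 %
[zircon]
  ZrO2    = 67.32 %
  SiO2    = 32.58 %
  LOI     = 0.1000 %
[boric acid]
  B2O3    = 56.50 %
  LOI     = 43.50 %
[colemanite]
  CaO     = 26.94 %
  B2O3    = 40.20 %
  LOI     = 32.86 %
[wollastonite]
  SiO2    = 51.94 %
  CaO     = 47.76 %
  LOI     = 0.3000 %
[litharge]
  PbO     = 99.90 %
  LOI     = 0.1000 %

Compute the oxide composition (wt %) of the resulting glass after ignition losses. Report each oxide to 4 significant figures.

Glass mass = 359.2 t (batch 389.3 − LOI 30.11).
Composition: ZrO2 8.889%, SiO2 35.49%, PbO 12.60%, CaO 32.04%, B2O3 9.909%, BaO 1.076%

Values along the way are printed (rounded to four significant digits) in the working — all internal work holds full float precision at every stage; a single rounding produces every reported result; derived quantities (the yield, ignition loss, the six compositions, net glass mass, the totals) are carried starting from the weights on 359.2 t of glass at exact precision exactly as printed in the question or the answer.
Oxide-by-oxide delivered mass:
  ZrO2: 47.43·0.6732 = 31.93 t
  SiO2: 47.43·0.3258 + 215.7·0.5194 = 127.5 t
  PbO: 45.30·0.9990 = 45.25 t
  CaO: 44.76·0.2694 + 215.7·0.4776 = 115.1 t
  B2O3: 31.15·0.5650 + 44.76·0.4020 = 35.59 t
  BaO: 4.975·0.7767 = 3.864 t
LOI: 4.975·0.2233 + 47.43·0.001000 + 31.15·0.4350 + 44.76·0.3286 + 215.7·0.003000 + 45.30·0.001000 = 30.11 t
Glass mass = batch − LOI = 389.3 − 30.11 = 359.2 t (= Σ oxide masses)
wt %: oxide over glass, times 100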